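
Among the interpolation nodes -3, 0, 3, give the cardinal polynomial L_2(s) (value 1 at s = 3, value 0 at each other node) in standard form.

L_2(s) = (s + 3)s / [(6)·(3)]
       = (s^2 + 3s) / (18)

L_2(s) = (1/18)s^2 + (1/6)s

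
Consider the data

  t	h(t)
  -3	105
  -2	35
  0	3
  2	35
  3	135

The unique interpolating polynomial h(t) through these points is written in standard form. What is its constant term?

3

Build the Lagrange basis polynomials:
L_0(t) = (t + 2)t(t - 2)(t - 3) / [90] = (1/90)t^4 - (1/30)t^3 - (2/45)t^2 + (2/15)t
L_1(t) = (t + 3)t(t - 2)(t - 3) / [-40] = -(1/40)t^4 + (1/20)t^3 + (9/40)t^2 - (9/20)t
L_2(t) = (t + 3)(t + 2)(t - 2)(t - 3) / [36] = (1/36)t^4 - (13/36)t^2 + 1
L_3(t) = (t + 3)(t + 2)t(t - 3) / [-40] = -(1/40)t^4 - (1/20)t^3 + (9/40)t^2 + (9/20)t
L_4(t) = (t + 3)(t + 2)t(t - 2) / [90] = (1/90)t^4 + (1/30)t^3 - (2/45)t^2 - (2/15)t
h(t) = 105·L_0 + 35·L_1 + 3·L_2 + 35·L_3 + 135·L_4
Only the constant term is needed; take it from each L_i and combine:
105·(0) + 35·(0) + 3·(1) + 35·(0) + 135·(0) = 3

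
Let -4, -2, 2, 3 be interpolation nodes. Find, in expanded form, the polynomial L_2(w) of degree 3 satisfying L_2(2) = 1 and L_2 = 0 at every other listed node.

L_2(w) = (w + 4)(w + 2)(w - 3) / [(6)·(4)·(-1)]
       = (w^3 + 3w^2 - 10w - 24) / (-24)

L_2(w) = -(1/24)w^3 - (1/8)w^2 + (5/12)w + 1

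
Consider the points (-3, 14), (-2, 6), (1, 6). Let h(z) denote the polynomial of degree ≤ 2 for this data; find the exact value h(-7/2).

39/2

L_0(-7/2) = (-3/2)·(-9/2)/[(-1)·(-4)] = 27/16
L_1(-7/2) = (-1/2)·(-9/2)/[(1)·(-3)] = -3/4
L_2(-7/2) = (-1/2)·(-3/2)/[(4)·(3)] = 1/16
Sum: 14·(27/16) + 6·(-3/4) + 6·(1/16) = 39/2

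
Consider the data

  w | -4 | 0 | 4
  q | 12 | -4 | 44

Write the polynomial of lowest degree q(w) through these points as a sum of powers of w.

q(w) = 2w^2 + 4w - 4

Newton's divided differences:
q[-4,0] = (-4 - 12) / (0 - (-4)) = -4
q[0,4] = (44 - (-4)) / (4 - 0) = 12
q[-4,0,4] = (12 - (-4)) / (4 - (-4)) = 2
q(w) = 12 + (-4)·(w + 4) + 2·(w + 4)w
Expanding: q(w) = 2w^2 + 4w - 4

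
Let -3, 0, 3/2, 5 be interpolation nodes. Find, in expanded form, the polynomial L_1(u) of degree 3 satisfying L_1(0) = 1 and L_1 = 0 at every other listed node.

L_1(u) = (u + 3)(u - 3/2)(u - 5) / [(3)·(-3/2)·(-5)]
       = (u^3 - (7/2)u^2 - 12u + 45/2) / (45/2)

L_1(u) = (2/45)u^3 - (7/45)u^2 - (8/15)u + 1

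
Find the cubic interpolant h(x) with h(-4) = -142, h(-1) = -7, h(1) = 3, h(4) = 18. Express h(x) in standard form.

h(x) = x^3 - 4x^2 + 4x + 2

L_0(x) = (x + 1)(x - 1)(x - 4) / [-120] = -(1/120)x^3 + (1/30)x^2 + (1/120)x - 1/30
L_1(x) = (x + 4)(x - 1)(x - 4) / [30] = (1/30)x^3 - (1/30)x^2 - (8/15)x + 8/15
L_2(x) = (x + 4)(x + 1)(x - 4) / [-30] = -(1/30)x^3 - (1/30)x^2 + (8/15)x + 8/15
L_3(x) = (x + 4)(x + 1)(x - 1) / [120] = (1/120)x^3 + (1/30)x^2 - (1/120)x - 1/30
h(x) = (-142)·L_0 + (-7)·L_1 + 3·L_2 + 18·L_3
  (-142)·L_0(x) = (71/60)x^3 - (71/15)x^2 - (71/60)x + 71/15
  (-7)·L_1(x) = -(7/30)x^3 + (7/30)x^2 + (56/15)x - 56/15
  3·L_2(x) = -(1/10)x^3 - (1/10)x^2 + (8/5)x + 8/5
  18·L_3(x) = (3/20)x^3 + (3/5)x^2 - (3/20)x - 3/5
Adding term by term: x^3 - 4x^2 + 4x + 2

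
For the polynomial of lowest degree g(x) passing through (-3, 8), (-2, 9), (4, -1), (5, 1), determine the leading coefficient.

The leading coefficient equals the top divided difference g[-3,-2,4,5].
g[-3,-2] = (9 - 8) / (-2 - (-3)) = 1
g[-2,4] = (-1 - 9) / (4 - (-2)) = -5/3
g[4,5] = (1 - (-1)) / (5 - 4) = 2
g[-3,-2,4] = (-5/3 - 1) / (4 - (-3)) = -8/21
g[-2,4,5] = (2 - (-5/3)) / (5 - (-2)) = 11/21
g[-3,-2,4,5] = (11/21 - (-8/21)) / (5 - (-3)) = 19/168

19/168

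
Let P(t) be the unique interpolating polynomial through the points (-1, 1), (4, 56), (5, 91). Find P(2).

10

Using Newton's divided-difference form:
P[-1,4] = (56 - 1) / (4 - (-1)) = 11
P[4,5] = (91 - 56) / (5 - 4) = 35
P[-1,4,5] = (35 - 11) / (5 - (-1)) = 4
P(2) = 1 + 11·(3) + 4·(3)·(-2) = 10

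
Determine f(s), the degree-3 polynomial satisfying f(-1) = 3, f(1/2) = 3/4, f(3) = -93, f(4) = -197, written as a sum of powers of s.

Build the Lagrange basis polynomials:
L_0(s) = (s - 1/2)(s - 3)(s - 4) / [-30] = -(1/30)s^3 + (1/4)s^2 - (31/60)s + 1/5
L_1(s) = (s + 1)(s - 3)(s - 4) / [105/8] = (8/105)s^3 - (16/35)s^2 + (8/21)s + 32/35
L_2(s) = (s + 1)(s - 1/2)(s - 4) / [-10] = -(1/10)s^3 + (7/20)s^2 + (1/4)s - 1/5
L_3(s) = (s + 1)(s - 1/2)(s - 3) / [35/2] = (2/35)s^3 - (1/7)s^2 - (4/35)s + 3/35
f(s) = 3·L_0 + (3/4)·L_1 + (-93)·L_2 + (-197)·L_3
  3·L_0(s) = -(1/10)s^3 + (3/4)s^2 - (31/20)s + 3/5
  (3/4)·L_1(s) = (2/35)s^3 - (12/35)s^2 + (2/7)s + 24/35
  (-93)·L_2(s) = (93/10)s^3 - (651/20)s^2 - (93/4)s + 93/5
  (-197)·L_3(s) = -(394/35)s^3 + (197/7)s^2 + (788/35)s - 591/35
Adding term by term: -2s^3 - 4s^2 - 2s + 3

f(s) = -2s^3 - 4s^2 - 2s + 3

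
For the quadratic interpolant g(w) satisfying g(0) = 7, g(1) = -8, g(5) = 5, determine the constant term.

L_0(w) = (w - 1)(w - 5) / [5] = (1/5)w^2 - (6/5)w + 1
L_1(w) = w(w - 5) / [-4] = -(1/4)w^2 + (5/4)w
L_2(w) = w(w - 1) / [20] = (1/20)w^2 - (1/20)w
g(w) = 7·L_0 + (-8)·L_1 + 5·L_2
Only the constant term is needed; take it from each L_i and combine:
7·(1) + (-8)·(0) + 5·(0) = 7

7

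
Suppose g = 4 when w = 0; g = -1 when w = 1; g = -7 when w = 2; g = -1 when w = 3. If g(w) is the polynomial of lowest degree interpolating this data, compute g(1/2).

Evaluate each Lagrange basis at w = 1/2:
L_0(1/2) = (-1/2)·(-3/2)·(-5/2)/[(-1)·(-2)·(-3)] = 5/16
L_1(1/2) = (1/2)·(-3/2)·(-5/2)/[(1)·(-1)·(-2)] = 15/16
L_2(1/2) = (1/2)·(-1/2)·(-5/2)/[(2)·(1)·(-1)] = -5/16
L_3(1/2) = (1/2)·(-1/2)·(-3/2)/[(3)·(2)·(1)] = 1/16
Sum: 4·(5/16) + (-1)·(15/16) + (-7)·(-5/16) + (-1)·(1/16) = 39/16

39/16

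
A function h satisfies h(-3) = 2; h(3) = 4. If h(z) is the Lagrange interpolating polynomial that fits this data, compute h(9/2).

9/2

Evaluate each Lagrange basis at z = 9/2:
L_0(9/2) = (3/2)/[(-6)] = -1/4
L_1(9/2) = (15/2)/[(6)] = 5/4
Sum: 2·(-1/4) + 4·(5/4) = 9/2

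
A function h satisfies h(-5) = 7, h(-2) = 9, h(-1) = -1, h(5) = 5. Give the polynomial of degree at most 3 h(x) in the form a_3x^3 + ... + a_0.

h(x) = (89/210)x^3 + (76/105)x^2 - (2267/210)x - 254/21

Newton's divided differences:
h[-5,-2] = (9 - 7) / (-2 - (-5)) = 2/3
h[-2,-1] = (-1 - 9) / (-1 - (-2)) = -10
h[-1,5] = (5 - (-1)) / (5 - (-1)) = 1
h[-5,-2,-1] = (-10 - 2/3) / (-1 - (-5)) = -8/3
h[-2,-1,5] = (1 - (-10)) / (5 - (-2)) = 11/7
h[-5,-2,-1,5] = (11/7 - (-8/3)) / (5 - (-5)) = 89/210
h(x) = 7 + (2/3)·(x + 5) + (-8/3)·(x + 5)(x + 2) + (89/210)·(x + 5)(x + 2)(x + 1)
Expanding: h(x) = (89/210)x^3 + (76/105)x^2 - (2267/210)x - 254/21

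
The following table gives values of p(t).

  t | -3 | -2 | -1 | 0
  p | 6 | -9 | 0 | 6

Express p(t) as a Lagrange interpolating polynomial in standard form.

p(t) = -(9/2)t^3 - 15t^2 - (9/2)t + 6

Build the Lagrange basis polynomials:
L_0(t) = (t + 2)(t + 1)t / [-6] = -(1/6)t^3 - (1/2)t^2 - (1/3)t
L_1(t) = (t + 3)(t + 1)t / [2] = (1/2)t^3 + 2t^2 + (3/2)t
L_2(t) = (t + 3)(t + 2)t / [-2] = -(1/2)t^3 - (5/2)t^2 - 3t
L_3(t) = (t + 3)(t + 2)(t + 1) / [6] = (1/6)t^3 + t^2 + (11/6)t + 1
p(t) = 6·L_0 + (-9)·L_1 + 0·L_2 + 6·L_3
  6·L_0(t) = -t^3 - 3t^2 - 2t
  (-9)·L_1(t) = -(9/2)t^3 - 18t^2 - (27/2)t
  0·L_2(t) = 0
  6·L_3(t) = t^3 + 6t^2 + 11t + 6
Adding term by term: -(9/2)t^3 - 15t^2 - (9/2)t + 6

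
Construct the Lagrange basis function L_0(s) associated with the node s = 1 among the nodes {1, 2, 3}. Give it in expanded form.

L_0(s) = (s - 2)(s - 3) / [(-1)·(-2)]
       = (s^2 - 5s + 6) / (2)

L_0(s) = (1/2)s^2 - (5/2)s + 3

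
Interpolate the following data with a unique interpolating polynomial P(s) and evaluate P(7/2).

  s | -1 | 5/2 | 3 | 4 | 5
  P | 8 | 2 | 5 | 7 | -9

Using Newton's divided-difference form:
P[-1,5/2] = (2 - 8) / (5/2 - (-1)) = -12/7
P[5/2,3] = (5 - 2) / (3 - 5/2) = 6
P[3,4] = (7 - 5) / (4 - 3) = 2
P[4,5] = (-9 - 7) / (5 - 4) = -16
P[-1,5/2,3] = (6 - (-12/7)) / (3 - (-1)) = 27/14
P[5/2,3,4] = (2 - 6) / (4 - 5/2) = -8/3
P[3,4,5] = (-16 - 2) / (5 - 3) = -9
P[-1,5/2,3,4] = (-8/3 - 27/14) / (4 - (-1)) = -193/210
P[5/2,3,4,5] = (-9 - (-8/3)) / (5 - 5/2) = -38/15
P[-1,5/2,3,4,5] = (-38/15 - (-193/210)) / (5 - (-1)) = -113/420
P(7/2) = 8 + (-12/7)·(9/2) + (27/14)·(9/2)·(1) + (-193/210)·(9/2)·(1)·(1/2) + (-113/420)·(9/2)·(1)·(1/2)·(-1/2) = 8063/1120

8063/1120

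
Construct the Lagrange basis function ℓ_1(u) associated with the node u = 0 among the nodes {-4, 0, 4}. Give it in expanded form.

ℓ_1(u) = (u + 4)(u - 4) / [(4)·(-4)]
       = (u^2 - 16) / (-16)

ℓ_1(u) = -(1/16)u^2 + 1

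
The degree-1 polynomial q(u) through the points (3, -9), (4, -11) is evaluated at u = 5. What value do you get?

-13

L_0(5) = (1)/[(-1)] = -1
L_1(5) = (2)/[(1)] = 2
Sum: (-9)·(-1) + (-11)·(2) = -13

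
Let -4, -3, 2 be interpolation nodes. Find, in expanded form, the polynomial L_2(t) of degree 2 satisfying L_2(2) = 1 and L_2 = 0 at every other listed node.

L_2(t) = (1/30)t^2 + (7/30)t + 2/5

L_2(t) = (t + 4)(t + 3) / [(6)·(5)]
       = (t^2 + 7t + 12) / (30)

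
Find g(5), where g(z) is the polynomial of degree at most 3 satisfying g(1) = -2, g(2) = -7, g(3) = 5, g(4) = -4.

-72

Using Newton's divided-difference form:
g[1,2] = (-7 - (-2)) / (2 - 1) = -5
g[2,3] = (5 - (-7)) / (3 - 2) = 12
g[3,4] = (-4 - 5) / (4 - 3) = -9
g[1,2,3] = (12 - (-5)) / (3 - 1) = 17/2
g[2,3,4] = (-9 - 12) / (4 - 2) = -21/2
g[1,2,3,4] = (-21/2 - 17/2) / (4 - 1) = -19/3
g(5) = -2 + (-5)·(4) + (17/2)·(4)·(3) + (-19/3)·(4)·(3)·(2) = -72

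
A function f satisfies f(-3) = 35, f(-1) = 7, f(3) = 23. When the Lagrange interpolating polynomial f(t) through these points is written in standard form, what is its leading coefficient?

The leading coefficient equals the top divided difference f[-3,-1,3].
f[-3,-1] = (7 - 35) / (-1 - (-3)) = -14
f[-1,3] = (23 - 7) / (3 - (-1)) = 4
f[-3,-1,3] = (4 - (-14)) / (3 - (-3)) = 3

3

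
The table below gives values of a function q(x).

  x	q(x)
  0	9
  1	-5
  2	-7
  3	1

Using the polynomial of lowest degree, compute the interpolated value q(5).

Evaluate each Lagrange basis at x = 5:
L_0(5) = (4)·(3)·(2)/[(-1)·(-2)·(-3)] = -4
L_1(5) = (5)·(3)·(2)/[(1)·(-1)·(-2)] = 15
L_2(5) = (5)·(4)·(2)/[(2)·(1)·(-1)] = -20
L_3(5) = (5)·(4)·(3)/[(3)·(2)·(1)] = 10
Sum: 9·(-4) + (-5)·(15) + (-7)·(-20) + 1·(10) = 39

39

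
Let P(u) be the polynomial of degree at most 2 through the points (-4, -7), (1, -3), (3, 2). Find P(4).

Evaluate each Lagrange basis at u = 4:
L_0(4) = (3)·(1)/[(-5)·(-7)] = 3/35
L_1(4) = (8)·(1)/[(5)·(-2)] = -4/5
L_2(4) = (8)·(3)/[(7)·(2)] = 12/7
Sum: (-7)·(3/35) + (-3)·(-4/5) + 2·(12/7) = 183/35

183/35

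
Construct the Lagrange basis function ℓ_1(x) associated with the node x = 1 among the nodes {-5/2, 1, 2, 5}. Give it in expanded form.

ℓ_1(x) = (x + 5/2)(x - 2)(x - 5) / [(7/2)·(-1)·(-4)]
       = (x^3 - (9/2)x^2 - (15/2)x + 25) / (14)

ℓ_1(x) = (1/14)x^3 - (9/28)x^2 - (15/28)x + 25/14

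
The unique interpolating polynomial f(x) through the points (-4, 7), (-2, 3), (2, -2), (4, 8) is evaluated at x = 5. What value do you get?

593/32

Using Newton's divided-difference form:
f[-4,-2] = (3 - 7) / (-2 - (-4)) = -2
f[-2,2] = (-2 - 3) / (2 - (-2)) = -5/4
f[2,4] = (8 - (-2)) / (4 - 2) = 5
f[-4,-2,2] = (-5/4 - (-2)) / (2 - (-4)) = 1/8
f[-2,2,4] = (5 - (-5/4)) / (4 - (-2)) = 25/24
f[-4,-2,2,4] = (25/24 - 1/8) / (4 - (-4)) = 11/96
f(5) = 7 + (-2)·(9) + (1/8)·(9)·(7) + (11/96)·(9)·(7)·(3) = 593/32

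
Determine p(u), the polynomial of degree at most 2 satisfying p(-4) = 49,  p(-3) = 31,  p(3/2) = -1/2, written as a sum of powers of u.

p(u) = 2u^2 - 4u + 1

L_0(u) = (u + 3)(u - 3/2) / [11/2] = (2/11)u^2 + (3/11)u - 9/11
L_1(u) = (u + 4)(u - 3/2) / [-9/2] = -(2/9)u^2 - (5/9)u + 4/3
L_2(u) = (u + 4)(u + 3) / [99/4] = (4/99)u^2 + (28/99)u + 16/33
p(u) = 49·L_0 + 31·L_1 + (-1/2)·L_2
  49·L_0(u) = (98/11)u^2 + (147/11)u - 441/11
  31·L_1(u) = -(62/9)u^2 - (155/9)u + 124/3
  (-1/2)·L_2(u) = -(2/99)u^2 - (14/99)u - 8/33
Adding term by term: 2u^2 - 4u + 1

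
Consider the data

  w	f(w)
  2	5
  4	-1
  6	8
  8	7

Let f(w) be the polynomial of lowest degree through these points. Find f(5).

Using Newton's divided-difference form:
f[2,4] = (-1 - 5) / (4 - 2) = -3
f[4,6] = (8 - (-1)) / (6 - 4) = 9/2
f[6,8] = (7 - 8) / (8 - 6) = -1/2
f[2,4,6] = (9/2 - (-3)) / (6 - 2) = 15/8
f[4,6,8] = (-1/2 - 9/2) / (8 - 4) = -5/4
f[2,4,6,8] = (-5/4 - 15/8) / (8 - 2) = -25/48
f(5) = 5 + (-3)·(3) + (15/8)·(3)·(1) + (-25/48)·(3)·(1)·(-1) = 51/16

51/16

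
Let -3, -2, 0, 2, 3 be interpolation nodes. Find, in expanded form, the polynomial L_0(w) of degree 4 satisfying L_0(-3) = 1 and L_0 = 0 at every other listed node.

L_0(w) = (1/90)w^4 - (1/30)w^3 - (2/45)w^2 + (2/15)w

L_0(w) = (w + 2)w(w - 2)(w - 3) / [(-1)·(-3)·(-5)·(-6)]
       = (w^4 - 3w^3 - 4w^2 + 12w) / (90)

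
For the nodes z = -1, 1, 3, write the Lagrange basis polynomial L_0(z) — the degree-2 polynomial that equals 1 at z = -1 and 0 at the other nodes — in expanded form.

L_0(z) = (1/8)z^2 - (1/2)z + 3/8

L_0(z) = (z - 1)(z - 3) / [(-2)·(-4)]
       = (z^2 - 4z + 3) / (8)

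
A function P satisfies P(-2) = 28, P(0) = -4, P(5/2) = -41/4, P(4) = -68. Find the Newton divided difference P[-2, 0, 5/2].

3

P[-2,0] = (-4 - 28) / (0 - (-2)) = -16
P[0,5/2] = (-41/4 - (-4)) / (5/2 - 0) = -5/2
P[-2,0,5/2] = (-5/2 - (-16)) / (5/2 - (-2)) = 3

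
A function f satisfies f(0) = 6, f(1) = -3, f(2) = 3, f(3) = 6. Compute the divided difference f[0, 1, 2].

f[0,1] = (-3 - 6) / (1 - 0) = -9
f[1,2] = (3 - (-3)) / (2 - 1) = 6
f[0,1,2] = (6 - (-9)) / (2 - 0) = 15/2

15/2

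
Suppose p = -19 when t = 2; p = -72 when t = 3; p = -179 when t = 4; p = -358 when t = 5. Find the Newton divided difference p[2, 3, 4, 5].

-3

p[2,3] = (-72 - (-19)) / (3 - 2) = -53
p[3,4] = (-179 - (-72)) / (4 - 3) = -107
p[4,5] = (-358 - (-179)) / (5 - 4) = -179
p[2,3,4] = (-107 - (-53)) / (4 - 2) = -27
p[3,4,5] = (-179 - (-107)) / (5 - 3) = -36
p[2,3,4,5] = (-36 - (-27)) / (5 - 2) = -3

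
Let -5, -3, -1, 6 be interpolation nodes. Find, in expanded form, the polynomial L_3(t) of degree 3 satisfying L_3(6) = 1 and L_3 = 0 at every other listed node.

L_3(t) = (1/693)t^3 + (1/77)t^2 + (23/693)t + 5/231

L_3(t) = (t + 5)(t + 3)(t + 1) / [(11)·(9)·(7)]
       = (t^3 + 9t^2 + 23t + 15) / (693)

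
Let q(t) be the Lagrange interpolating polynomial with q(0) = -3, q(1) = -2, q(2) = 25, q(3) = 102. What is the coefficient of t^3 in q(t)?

The leading coefficient equals the top divided difference q[0,1,2,3].
q[0,1] = (-2 - (-3)) / (1 - 0) = 1
q[1,2] = (25 - (-2)) / (2 - 1) = 27
q[2,3] = (102 - 25) / (3 - 2) = 77
q[0,1,2] = (27 - 1) / (2 - 0) = 13
q[1,2,3] = (77 - 27) / (3 - 1) = 25
q[0,1,2,3] = (25 - 13) / (3 - 0) = 4

4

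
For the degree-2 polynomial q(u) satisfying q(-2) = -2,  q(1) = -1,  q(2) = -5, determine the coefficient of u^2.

The leading coefficient equals the top divided difference q[-2,1,2].
q[-2,1] = (-1 - (-2)) / (1 - (-2)) = 1/3
q[1,2] = (-5 - (-1)) / (2 - 1) = -4
q[-2,1,2] = (-4 - 1/3) / (2 - (-2)) = -13/12

-13/12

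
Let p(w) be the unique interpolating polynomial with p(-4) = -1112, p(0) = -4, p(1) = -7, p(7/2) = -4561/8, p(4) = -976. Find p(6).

-5002

L_0(6) = (6)·(5)·(5/2)·(2)/[(-4)·(-5)·(-15/2)·(-8)] = 1/8
L_1(6) = (10)·(5)·(5/2)·(2)/[(4)·(-1)·(-7/2)·(-4)] = -125/28
L_2(6) = (10)·(6)·(5/2)·(2)/[(5)·(1)·(-5/2)·(-3)] = 8
L_3(6) = (10)·(6)·(5)·(2)/[(15/2)·(7/2)·(5/2)·(-1/2)] = -128/7
L_4(6) = (10)·(6)·(5)·(5/2)/[(8)·(4)·(3)·(1/2)] = 125/8
Sum: (-1112)·(1/8) + (-4)·(-125/28) + (-7)·(8) + (-4561/8)·(-128/7) + (-976)·(125/8) = -5002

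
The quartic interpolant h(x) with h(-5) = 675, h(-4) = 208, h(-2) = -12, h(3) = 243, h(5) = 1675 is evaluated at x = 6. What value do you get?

Using Newton's divided-difference form:
h[-5,-4] = (208 - 675) / (-4 - (-5)) = -467
h[-4,-2] = (-12 - 208) / (-2 - (-4)) = -110
h[-2,3] = (243 - (-12)) / (3 - (-2)) = 51
h[3,5] = (1675 - 243) / (5 - 3) = 716
h[-5,-4,-2] = (-110 - (-467)) / (-2 - (-5)) = 119
h[-4,-2,3] = (51 - (-110)) / (3 - (-4)) = 23
h[-2,3,5] = (716 - 51) / (5 - (-2)) = 95
h[-5,-4,-2,3] = (23 - 119) / (3 - (-5)) = -12
h[-4,-2,3,5] = (95 - 23) / (5 - (-4)) = 8
h[-5,-4,-2,3,5] = (8 - (-12)) / (5 - (-5)) = 2
h(6) = 675 + (-467)·(11) + 119·(11)·(10) + (-12)·(11)·(10)·(8) + 2·(11)·(10)·(8)·(3) = 3348

3348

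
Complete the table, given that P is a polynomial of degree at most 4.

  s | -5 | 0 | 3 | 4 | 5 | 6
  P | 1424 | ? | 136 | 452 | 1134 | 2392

The 5 known values determine P uniquely (degree ≤ 4).
Evaluate each Lagrange basis at s = 0:
L_0(0) = (-3)·(-4)·(-5)·(-6)/[(-8)·(-9)·(-10)·(-11)] = 1/22
L_1(0) = (5)·(-4)·(-5)·(-6)/[(8)·(-1)·(-2)·(-3)] = 25/2
L_2(0) = (5)·(-3)·(-5)·(-6)/[(9)·(1)·(-1)·(-2)] = -25
L_3(0) = (5)·(-3)·(-4)·(-6)/[(10)·(2)·(1)·(-1)] = 18
L_4(0) = (5)·(-3)·(-4)·(-5)/[(11)·(3)·(2)·(1)] = -50/11
Sum: 1424·(1/22) + 136·(25/2) + 452·(-25) + 1134·(18) + 2392·(-50/11) = 4

4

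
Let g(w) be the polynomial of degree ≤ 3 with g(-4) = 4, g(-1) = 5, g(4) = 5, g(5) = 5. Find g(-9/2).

Evaluate each Lagrange basis at w = -9/2:
L_0(-9/2) = (-7/2)·(-17/2)·(-19/2)/[(-3)·(-8)·(-9)] = 2261/1728
L_1(-9/2) = (-1/2)·(-17/2)·(-19/2)/[(3)·(-5)·(-6)] = -323/720
L_2(-9/2) = (-1/2)·(-7/2)·(-19/2)/[(8)·(5)·(-1)] = 133/320
L_3(-9/2) = (-1/2)·(-7/2)·(-17/2)/[(9)·(6)·(1)] = -119/432
Sum: 4·(2261/1728) + 5·(-323/720) + 5·(133/320) + 5·(-119/432) = 6379/1728

6379/1728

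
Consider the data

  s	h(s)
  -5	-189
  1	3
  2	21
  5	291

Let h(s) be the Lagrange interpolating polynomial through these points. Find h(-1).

3

L_0(-1) = (-2)·(-3)·(-6)/[(-6)·(-7)·(-10)] = 3/35
L_1(-1) = (4)·(-3)·(-6)/[(6)·(-1)·(-4)] = 3
L_2(-1) = (4)·(-2)·(-6)/[(7)·(1)·(-3)] = -16/7
L_3(-1) = (4)·(-2)·(-3)/[(10)·(4)·(3)] = 1/5
Sum: (-189)·(3/35) + 3·(3) + 21·(-16/7) + 291·(1/5) = 3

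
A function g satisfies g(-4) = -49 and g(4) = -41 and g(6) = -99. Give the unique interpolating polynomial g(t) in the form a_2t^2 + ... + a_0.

g(t) = -3t^2 + t + 3

Newton's divided differences:
g[-4,4] = (-41 - (-49)) / (4 - (-4)) = 1
g[4,6] = (-99 - (-41)) / (6 - 4) = -29
g[-4,4,6] = (-29 - 1) / (6 - (-4)) = -3
g(t) = -49 + 1·(t + 4) + (-3)·(t + 4)(t - 4)
Expanding: g(t) = -3t^2 + t + 3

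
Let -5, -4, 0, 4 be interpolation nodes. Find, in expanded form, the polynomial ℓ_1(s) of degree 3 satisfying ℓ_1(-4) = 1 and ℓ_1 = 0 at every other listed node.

ℓ_1(s) = (s + 5)s(s - 4) / [(1)·(-4)·(-8)]
       = (s^3 + s^2 - 20s) / (32)

ℓ_1(s) = (1/32)s^3 + (1/32)s^2 - (5/8)s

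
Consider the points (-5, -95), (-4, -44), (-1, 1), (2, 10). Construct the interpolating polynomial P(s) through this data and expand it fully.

P(s) = s^3 + s^2 - s

Build the Lagrange basis polynomials:
L_0(s) = (s + 4)(s + 1)(s - 2) / [-28] = -(1/28)s^3 - (3/28)s^2 + (3/14)s + 2/7
L_1(s) = (s + 5)(s + 1)(s - 2) / [18] = (1/18)s^3 + (2/9)s^2 - (7/18)s - 5/9
L_2(s) = (s + 5)(s + 4)(s - 2) / [-36] = -(1/36)s^3 - (7/36)s^2 - (1/18)s + 10/9
L_3(s) = (s + 5)(s + 4)(s + 1) / [126] = (1/126)s^3 + (5/63)s^2 + (29/126)s + 10/63
P(s) = (-95)·L_0 + (-44)·L_1 + 1·L_2 + 10·L_3
  (-95)·L_0(s) = (95/28)s^3 + (285/28)s^2 - (285/14)s - 190/7
  (-44)·L_1(s) = -(22/9)s^3 - (88/9)s^2 + (154/9)s + 220/9
  1·L_2(s) = -(1/36)s^3 - (7/36)s^2 - (1/18)s + 10/9
  10·L_3(s) = (5/63)s^3 + (50/63)s^2 + (145/63)s + 100/63
Adding term by term: s^3 + s^2 - s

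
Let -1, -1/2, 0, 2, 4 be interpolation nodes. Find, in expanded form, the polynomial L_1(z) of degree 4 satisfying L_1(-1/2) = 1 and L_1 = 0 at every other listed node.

L_1(z) = (z + 1)z(z - 2)(z - 4) / [(1/2)·(-1/2)·(-5/2)·(-9/2)]
       = (z^4 - 5z^3 + 2z^2 + 8z) / (-45/16)

L_1(z) = -(16/45)z^4 + (16/9)z^3 - (32/45)z^2 - (128/45)z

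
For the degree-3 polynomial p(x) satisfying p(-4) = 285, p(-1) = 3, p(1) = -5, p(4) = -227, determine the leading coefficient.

-4

L_0(x) = (x + 1)(x - 1)(x - 4) / [-120] = -(1/120)x^3 + (1/30)x^2 + (1/120)x - 1/30
L_1(x) = (x + 4)(x - 1)(x - 4) / [30] = (1/30)x^3 - (1/30)x^2 - (8/15)x + 8/15
L_2(x) = (x + 4)(x + 1)(x - 4) / [-30] = -(1/30)x^3 - (1/30)x^2 + (8/15)x + 8/15
L_3(x) = (x + 4)(x + 1)(x - 1) / [120] = (1/120)x^3 + (1/30)x^2 - (1/120)x - 1/30
p(x) = 285·L_0 + 3·L_1 + (-5)·L_2 + (-227)·L_3
Only the coefficient of x^3 is needed; take it from each L_i and combine:
285·(-1/120) + 3·(1/30) + (-5)·(-1/30) + (-227)·(1/120) = -4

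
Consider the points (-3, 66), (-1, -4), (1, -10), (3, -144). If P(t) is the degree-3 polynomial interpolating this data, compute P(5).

Using Newton's divided-difference form:
P[-3,-1] = (-4 - 66) / (-1 - (-3)) = -35
P[-1,1] = (-10 - (-4)) / (1 - (-1)) = -3
P[1,3] = (-144 - (-10)) / (3 - 1) = -67
P[-3,-1,1] = (-3 - (-35)) / (1 - (-3)) = 8
P[-1,1,3] = (-67 - (-3)) / (3 - (-1)) = -16
P[-3,-1,1,3] = (-16 - 8) / (3 - (-3)) = -4
P(5) = 66 + (-35)·(8) + 8·(8)·(6) + (-4)·(8)·(6)·(4) = -598

-598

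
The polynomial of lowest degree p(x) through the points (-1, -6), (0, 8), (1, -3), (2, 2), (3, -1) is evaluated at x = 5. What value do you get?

-452

Evaluate each Lagrange basis at x = 5:
L_0(5) = (5)·(4)·(3)·(2)/[(-1)·(-2)·(-3)·(-4)] = 5
L_1(5) = (6)·(4)·(3)·(2)/[(1)·(-1)·(-2)·(-3)] = -24
L_2(5) = (6)·(5)·(3)·(2)/[(2)·(1)·(-1)·(-2)] = 45
L_3(5) = (6)·(5)·(4)·(2)/[(3)·(2)·(1)·(-1)] = -40
L_4(5) = (6)·(5)·(4)·(3)/[(4)·(3)·(2)·(1)] = 15
Sum: (-6)·(5) + 8·(-24) + (-3)·(45) + 2·(-40) + (-1)·(15) = -452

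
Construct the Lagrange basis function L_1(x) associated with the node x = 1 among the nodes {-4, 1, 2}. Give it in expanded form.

L_1(x) = -(1/5)x^2 - (2/5)x + 8/5

L_1(x) = (x + 4)(x - 2) / [(5)·(-1)]
       = (x^2 + 2x - 8) / (-5)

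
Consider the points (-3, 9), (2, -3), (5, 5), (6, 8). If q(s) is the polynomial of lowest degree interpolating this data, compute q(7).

95/9

L_0(7) = (5)·(2)·(1)/[(-5)·(-8)·(-9)] = -1/36
L_1(7) = (10)·(2)·(1)/[(5)·(-3)·(-4)] = 1/3
L_2(7) = (10)·(5)·(1)/[(8)·(3)·(-1)] = -25/12
L_3(7) = (10)·(5)·(2)/[(9)·(4)·(1)] = 25/9
Sum: 9·(-1/36) + (-3)·(1/3) + 5·(-25/12) + 8·(25/9) = 95/9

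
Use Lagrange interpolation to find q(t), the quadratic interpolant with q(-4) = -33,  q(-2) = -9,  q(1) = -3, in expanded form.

L_0(t) = (t + 2)(t - 1) / [10] = (1/10)t^2 + (1/10)t - 1/5
L_1(t) = (t + 4)(t - 1) / [-6] = -(1/6)t^2 - (1/2)t + 2/3
L_2(t) = (t + 4)(t + 2) / [15] = (1/15)t^2 + (2/5)t + 8/15
q(t) = (-33)·L_0 + (-9)·L_1 + (-3)·L_2
  (-33)·L_0(t) = -(33/10)t^2 - (33/10)t + 33/5
  (-9)·L_1(t) = (3/2)t^2 + (9/2)t - 6
  (-3)·L_2(t) = -(1/5)t^2 - (6/5)t - 8/5
Adding term by term: -2t^2 - 1

q(t) = -2t^2 - 1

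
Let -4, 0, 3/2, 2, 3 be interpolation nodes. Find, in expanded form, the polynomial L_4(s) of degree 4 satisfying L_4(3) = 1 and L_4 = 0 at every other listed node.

L_4(s) = (2/63)s^4 + (1/63)s^3 - (22/63)s^2 + (8/21)s

L_4(s) = (s + 4)s(s - 3/2)(s - 2) / [(7)·(3)·(3/2)·(1)]
       = (s^4 + (1/2)s^3 - 11s^2 + 12s) / (63/2)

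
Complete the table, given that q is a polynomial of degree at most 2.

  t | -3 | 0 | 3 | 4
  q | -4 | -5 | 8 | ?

139/9

The 3 known values determine q uniquely (degree ≤ 2).
Evaluate each Lagrange basis at t = 4:
L_0(4) = (4)·(1)/[(-3)·(-6)] = 2/9
L_1(4) = (7)·(1)/[(3)·(-3)] = -7/9
L_2(4) = (7)·(4)/[(6)·(3)] = 14/9
Sum: (-4)·(2/9) + (-5)·(-7/9) + 8·(14/9) = 139/9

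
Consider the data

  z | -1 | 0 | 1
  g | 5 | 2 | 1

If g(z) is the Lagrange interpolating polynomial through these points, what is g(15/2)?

Evaluate each Lagrange basis at z = 15/2:
L_0(15/2) = (15/2)·(13/2)/[(-1)·(-2)] = 195/8
L_1(15/2) = (17/2)·(13/2)/[(1)·(-1)] = -221/4
L_2(15/2) = (17/2)·(15/2)/[(2)·(1)] = 255/8
Sum: 5·(195/8) + 2·(-221/4) + 1·(255/8) = 173/4

173/4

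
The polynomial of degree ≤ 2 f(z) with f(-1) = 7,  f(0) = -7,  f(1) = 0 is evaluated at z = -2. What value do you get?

Using Newton's divided-difference form:
f[-1,0] = (-7 - 7) / (0 - (-1)) = -14
f[0,1] = (0 - (-7)) / (1 - 0) = 7
f[-1,0,1] = (7 - (-14)) / (1 - (-1)) = 21/2
f(-2) = 7 + (-14)·(-1) + (21/2)·(-1)·(-2) = 42

42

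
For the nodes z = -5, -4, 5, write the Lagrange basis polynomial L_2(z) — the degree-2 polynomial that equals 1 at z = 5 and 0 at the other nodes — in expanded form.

L_2(z) = (z + 5)(z + 4) / [(10)·(9)]
       = (z^2 + 9z + 20) / (90)

L_2(z) = (1/90)z^2 + (1/10)z + 2/9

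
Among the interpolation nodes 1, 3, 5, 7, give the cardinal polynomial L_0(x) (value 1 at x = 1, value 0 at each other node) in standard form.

L_0(x) = (x - 3)(x - 5)(x - 7) / [(-2)·(-4)·(-6)]
       = (x^3 - 15x^2 + 71x - 105) / (-48)

L_0(x) = -(1/48)x^3 + (5/16)x^2 - (71/48)x + 35/16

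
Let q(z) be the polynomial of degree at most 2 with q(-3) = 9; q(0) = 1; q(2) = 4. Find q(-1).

2

Evaluate each Lagrange basis at z = -1:
L_0(-1) = (-1)·(-3)/[(-3)·(-5)] = 1/5
L_1(-1) = (2)·(-3)/[(3)·(-2)] = 1
L_2(-1) = (2)·(-1)/[(5)·(2)] = -1/5
Sum: 9·(1/5) + 1·(1) + 4·(-1/5) = 2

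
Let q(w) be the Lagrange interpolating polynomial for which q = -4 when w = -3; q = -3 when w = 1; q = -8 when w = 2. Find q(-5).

-171/10

Evaluate each Lagrange basis at w = -5:
L_0(-5) = (-6)·(-7)/[(-4)·(-5)] = 21/10
L_1(-5) = (-2)·(-7)/[(4)·(-1)] = -7/2
L_2(-5) = (-2)·(-6)/[(5)·(1)] = 12/5
Sum: (-4)·(21/10) + (-3)·(-7/2) + (-8)·(12/5) = -171/10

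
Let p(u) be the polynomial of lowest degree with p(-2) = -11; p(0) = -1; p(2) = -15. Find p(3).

-31

Using Newton's divided-difference form:
p[-2,0] = (-1 - (-11)) / (0 - (-2)) = 5
p[0,2] = (-15 - (-1)) / (2 - 0) = -7
p[-2,0,2] = (-7 - 5) / (2 - (-2)) = -3
p(3) = -11 + 5·(5) + (-3)·(5)·(3) = -31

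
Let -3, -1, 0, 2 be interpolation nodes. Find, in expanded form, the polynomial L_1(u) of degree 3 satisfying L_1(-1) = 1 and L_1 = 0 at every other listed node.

L_1(u) = (1/6)u^3 + (1/6)u^2 - u

L_1(u) = (u + 3)u(u - 2) / [(2)·(-1)·(-3)]
       = (u^3 + u^2 - 6u) / (6)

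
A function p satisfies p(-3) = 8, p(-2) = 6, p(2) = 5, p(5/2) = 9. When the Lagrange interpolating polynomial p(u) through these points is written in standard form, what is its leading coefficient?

The leading coefficient equals the top divided difference p[-3,-2,2,5/2].
p[-3,-2] = (6 - 8) / (-2 - (-3)) = -2
p[-2,2] = (5 - 6) / (2 - (-2)) = -1/4
p[2,5/2] = (9 - 5) / (5/2 - 2) = 8
p[-3,-2,2] = (-1/4 - (-2)) / (2 - (-3)) = 7/20
p[-2,2,5/2] = (8 - (-1/4)) / (5/2 - (-2)) = 11/6
p[-3,-2,2,5/2] = (11/6 - 7/20) / (5/2 - (-3)) = 89/330

89/330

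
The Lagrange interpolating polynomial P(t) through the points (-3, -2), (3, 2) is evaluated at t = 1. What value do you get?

2/3

Evaluate each Lagrange basis at t = 1:
L_0(1) = (-2)/[(-6)] = 1/3
L_1(1) = (4)/[(6)] = 2/3
Sum: (-2)·(1/3) + 2·(2/3) = 2/3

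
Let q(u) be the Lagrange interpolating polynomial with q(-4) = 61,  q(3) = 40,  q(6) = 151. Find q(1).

L_0(1) = (-2)·(-5)/[(-7)·(-10)] = 1/7
L_1(1) = (5)·(-5)/[(7)·(-3)] = 25/21
L_2(1) = (5)·(-2)/[(10)·(3)] = -1/3
Sum: 61·(1/7) + 40·(25/21) + 151·(-1/3) = 6

6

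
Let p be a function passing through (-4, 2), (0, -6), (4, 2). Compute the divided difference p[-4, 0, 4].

p[-4,0] = (-6 - 2) / (0 - (-4)) = -2
p[0,4] = (2 - (-6)) / (4 - 0) = 2
p[-4,0,4] = (2 - (-2)) / (4 - (-4)) = 1/2

1/2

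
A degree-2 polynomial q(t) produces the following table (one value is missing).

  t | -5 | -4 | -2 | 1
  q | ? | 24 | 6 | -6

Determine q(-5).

The 3 known values determine q uniquely (degree ≤ 2).
Evaluate each Lagrange basis at t = -5:
L_0(-5) = (-3)·(-6)/[(-2)·(-5)] = 9/5
L_1(-5) = (-1)·(-6)/[(2)·(-3)] = -1
L_2(-5) = (-1)·(-3)/[(5)·(3)] = 1/5
Sum: 24·(9/5) + 6·(-1) + (-6)·(1/5) = 36

36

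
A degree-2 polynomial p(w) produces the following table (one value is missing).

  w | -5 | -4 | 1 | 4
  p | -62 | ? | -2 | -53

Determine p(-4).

-37

The 3 known values determine p uniquely (degree ≤ 2).
Evaluate each Lagrange basis at w = -4:
L_0(-4) = (-5)·(-8)/[(-6)·(-9)] = 20/27
L_1(-4) = (1)·(-8)/[(6)·(-3)] = 4/9
L_2(-4) = (1)·(-5)/[(9)·(3)] = -5/27
Sum: (-62)·(20/27) + (-2)·(4/9) + (-53)·(-5/27) = -37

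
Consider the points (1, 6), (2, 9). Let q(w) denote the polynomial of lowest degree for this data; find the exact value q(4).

L_0(4) = (2)/[(-1)] = -2
L_1(4) = (3)/[(1)] = 3
Sum: 6·(-2) + 9·(3) = 15

15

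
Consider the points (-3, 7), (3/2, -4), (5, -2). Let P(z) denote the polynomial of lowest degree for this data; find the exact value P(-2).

Evaluate each Lagrange basis at z = -2:
L_0(-2) = (-7/2)·(-7)/[(-9/2)·(-8)] = 49/72
L_1(-2) = (1)·(-7)/[(9/2)·(-7/2)] = 4/9
L_2(-2) = (1)·(-7/2)/[(8)·(7/2)] = -1/8
Sum: 7·(49/72) + (-4)·(4/9) + (-2)·(-1/8) = 233/72

233/72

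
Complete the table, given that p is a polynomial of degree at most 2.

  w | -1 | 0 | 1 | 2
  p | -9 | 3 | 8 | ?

The 3 known values determine p uniquely (degree ≤ 2).
L_0(2) = (2)·(1)/[(-1)·(-2)] = 1
L_1(2) = (3)·(1)/[(1)·(-1)] = -3
L_2(2) = (3)·(2)/[(2)·(1)] = 3
Sum: (-9)·(1) + 3·(-3) + 8·(3) = 6

6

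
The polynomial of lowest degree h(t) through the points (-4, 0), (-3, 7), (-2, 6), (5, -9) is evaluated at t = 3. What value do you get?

-29

Evaluate each Lagrange basis at t = 3:
L_0(3) = (6)·(5)·(-2)/[(-1)·(-2)·(-9)] = 10/3
L_1(3) = (7)·(5)·(-2)/[(1)·(-1)·(-8)] = -35/4
L_2(3) = (7)·(6)·(-2)/[(2)·(1)·(-7)] = 6
L_3(3) = (7)·(6)·(5)/[(9)·(8)·(7)] = 5/12
Sum: 0 + 7·(-35/4) + 6·(6) + (-9)·(5/12) = -29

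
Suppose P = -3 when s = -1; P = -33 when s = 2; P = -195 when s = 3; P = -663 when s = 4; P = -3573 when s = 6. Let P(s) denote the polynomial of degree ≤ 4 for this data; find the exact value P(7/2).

Evaluate each Lagrange basis at s = 7/2:
L_0(7/2) = (3/2)·(1/2)·(-1/2)·(-5/2)/[(-3)·(-4)·(-5)·(-7)] = 1/448
L_1(7/2) = (9/2)·(1/2)·(-1/2)·(-5/2)/[(3)·(-1)·(-2)·(-4)] = -15/128
L_2(7/2) = (9/2)·(3/2)·(-1/2)·(-5/2)/[(4)·(1)·(-1)·(-3)] = 45/64
L_3(7/2) = (9/2)·(3/2)·(1/2)·(-5/2)/[(5)·(2)·(1)·(-2)] = 27/64
L_4(7/2) = (9/2)·(3/2)·(1/2)·(-1/2)/[(7)·(4)·(3)·(2)] = -9/896
Sum: (-3)·(1/448) + (-33)·(-15/128) + (-195)·(45/64) + (-663)·(27/64) + (-3573)·(-9/896) = -6033/16

-6033/16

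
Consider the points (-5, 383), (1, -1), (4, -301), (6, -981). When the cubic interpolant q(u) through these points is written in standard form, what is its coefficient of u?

Build the Lagrange basis polynomials:
L_0(u) = (u - 1)(u - 4)(u - 6) / [-594] = -(1/594)u^3 + (1/54)u^2 - (17/297)u + 4/99
L_1(u) = (u + 5)(u - 4)(u - 6) / [90] = (1/90)u^3 - (1/18)u^2 - (13/45)u + 4/3
L_2(u) = (u + 5)(u - 1)(u - 6) / [-54] = -(1/54)u^3 + (1/27)u^2 + (29/54)u - 5/9
L_3(u) = (u + 5)(u - 1)(u - 4) / [110] = (1/110)u^3 - (21/110)u + 2/11
q(u) = 383·L_0 + (-1)·L_1 + (-301)·L_2 + (-981)·L_3
Only the coefficient of u is needed; take it from each L_i and combine:
383·(-17/297) + (-1)·(-13/45) + (-301)·(29/54) + (-981)·(-21/110) = 4

4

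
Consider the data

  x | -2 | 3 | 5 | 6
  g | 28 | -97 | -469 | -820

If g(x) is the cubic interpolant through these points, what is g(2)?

Using Newton's divided-difference form:
g[-2,3] = (-97 - 28) / (3 - (-2)) = -25
g[3,5] = (-469 - (-97)) / (5 - 3) = -186
g[5,6] = (-820 - (-469)) / (6 - 5) = -351
g[-2,3,5] = (-186 - (-25)) / (5 - (-2)) = -23
g[3,5,6] = (-351 - (-186)) / (6 - 3) = -55
g[-2,3,5,6] = (-55 - (-23)) / (6 - (-2)) = -4
g(2) = 28 + (-25)·(4) + (-23)·(4)·(-1) + (-4)·(4)·(-1)·(-3) = -28

-28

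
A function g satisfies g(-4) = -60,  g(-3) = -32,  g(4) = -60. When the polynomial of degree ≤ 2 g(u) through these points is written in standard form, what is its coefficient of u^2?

-4

L_0(u) = (u + 3)(u - 4) / [8] = (1/8)u^2 - (1/8)u - 3/2
L_1(u) = (u + 4)(u - 4) / [-7] = -(1/7)u^2 + 16/7
L_2(u) = (u + 4)(u + 3) / [56] = (1/56)u^2 + (1/8)u + 3/14
g(u) = (-60)·L_0 + (-32)·L_1 + (-60)·L_2
Only the coefficient of u^2 is needed; take it from each L_i and combine:
(-60)·(1/8) + (-32)·(-1/7) + (-60)·(1/56) = -4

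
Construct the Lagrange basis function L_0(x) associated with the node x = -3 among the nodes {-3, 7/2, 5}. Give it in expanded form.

L_0(x) = (1/52)x^2 - (17/104)x + 35/104

L_0(x) = (x - 7/2)(x - 5) / [(-13/2)·(-8)]
       = (x^2 - (17/2)x + 35/2) / (52)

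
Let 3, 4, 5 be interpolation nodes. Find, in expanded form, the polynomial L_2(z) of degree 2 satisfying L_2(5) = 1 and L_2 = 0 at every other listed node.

L_2(z) = (1/2)z^2 - (7/2)z + 6

L_2(z) = (z - 3)(z - 4) / [(2)·(1)]
       = (z^2 - 7z + 12) / (2)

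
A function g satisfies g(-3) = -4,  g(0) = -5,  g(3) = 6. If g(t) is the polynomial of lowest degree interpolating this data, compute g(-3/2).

Evaluate each Lagrange basis at t = -3/2:
L_0(-3/2) = (-3/2)·(-9/2)/[(-3)·(-6)] = 3/8
L_1(-3/2) = (3/2)·(-9/2)/[(3)·(-3)] = 3/4
L_2(-3/2) = (3/2)·(-3/2)/[(6)·(3)] = -1/8
Sum: (-4)·(3/8) + (-5)·(3/4) + 6·(-1/8) = -6

-6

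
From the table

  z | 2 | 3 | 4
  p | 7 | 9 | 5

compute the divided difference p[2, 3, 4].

p[2,3] = (9 - 7) / (3 - 2) = 2
p[3,4] = (5 - 9) / (4 - 3) = -4
p[2,3,4] = (-4 - 2) / (4 - 2) = -3

-3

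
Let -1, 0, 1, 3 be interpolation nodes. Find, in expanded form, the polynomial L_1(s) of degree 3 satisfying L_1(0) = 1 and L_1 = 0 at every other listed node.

L_1(s) = (1/3)s^3 - s^2 - (1/3)s + 1

L_1(s) = (s + 1)(s - 1)(s - 3) / [(1)·(-1)·(-3)]
       = (s^3 - 3s^2 - s + 3) / (3)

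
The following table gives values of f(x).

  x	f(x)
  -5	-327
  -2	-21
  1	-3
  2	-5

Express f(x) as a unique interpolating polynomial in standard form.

L_0(x) = (x + 2)(x - 1)(x - 2) / [-126] = -(1/126)x^3 + (1/126)x^2 + (2/63)x - 2/63
L_1(x) = (x + 5)(x - 1)(x - 2) / [36] = (1/36)x^3 + (1/18)x^2 - (13/36)x + 5/18
L_2(x) = (x + 5)(x + 2)(x - 2) / [-18] = -(1/18)x^3 - (5/18)x^2 + (2/9)x + 10/9
L_3(x) = (x + 5)(x + 2)(x - 1) / [28] = (1/28)x^3 + (3/14)x^2 + (3/28)x - 5/14
f(x) = (-327)·L_0 + (-21)·L_1 + (-3)·L_2 + (-5)·L_3
  (-327)·L_0(x) = (109/42)x^3 - (109/42)x^2 - (218/21)x + 218/21
  (-21)·L_1(x) = -(7/12)x^3 - (7/6)x^2 + (91/12)x - 35/6
  (-3)·L_2(x) = (1/6)x^3 + (5/6)x^2 - (2/3)x - 10/3
  (-5)·L_3(x) = -(5/28)x^3 - (15/14)x^2 - (15/28)x + 25/14
Adding term by term: 2x^3 - 4x^2 - 4x + 3

f(x) = 2x^3 - 4x^2 - 4x + 3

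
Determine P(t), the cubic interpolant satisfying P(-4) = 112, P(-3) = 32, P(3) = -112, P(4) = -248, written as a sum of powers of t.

L_0(t) = (t + 3)(t - 3)(t - 4) / [-56] = -(1/56)t^3 + (1/14)t^2 + (9/56)t - 9/14
L_1(t) = (t + 4)(t - 3)(t - 4) / [42] = (1/42)t^3 - (1/14)t^2 - (8/21)t + 8/7
L_2(t) = (t + 4)(t + 3)(t - 4) / [-42] = -(1/42)t^3 - (1/14)t^2 + (8/21)t + 8/7
L_3(t) = (t + 4)(t + 3)(t - 3) / [56] = (1/56)t^3 + (1/14)t^2 - (9/56)t - 9/14
P(t) = 112·L_0 + 32·L_1 + (-112)·L_2 + (-248)·L_3
  112·L_0(t) = -2t^3 + 8t^2 + 18t - 72
  32·L_1(t) = (16/21)t^3 - (16/7)t^2 - (256/21)t + 256/7
  (-112)·L_2(t) = (8/3)t^3 + 8t^2 - (128/3)t - 128
  (-248)·L_3(t) = -(31/7)t^3 - (124/7)t^2 + (279/7)t + 1116/7
Adding term by term: -3t^3 - 4t^2 + 3t - 4

P(t) = -3t^3 - 4t^2 + 3t - 4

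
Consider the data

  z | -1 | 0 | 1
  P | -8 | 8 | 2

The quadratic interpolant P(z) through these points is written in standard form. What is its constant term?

8

L_0(z) = z(z - 1) / [2] = (1/2)z^2 - (1/2)z
L_1(z) = (z + 1)(z - 1) / [-1] = -z^2 + 1
L_2(z) = (z + 1)z / [2] = (1/2)z^2 + (1/2)z
P(z) = (-8)·L_0 + 8·L_1 + 2·L_2
Only the constant term is needed; take it from each L_i and combine:
(-8)·(0) + 8·(1) + 2·(0) = 8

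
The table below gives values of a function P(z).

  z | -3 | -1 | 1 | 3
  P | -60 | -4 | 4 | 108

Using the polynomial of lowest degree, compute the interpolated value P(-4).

Using Newton's divided-difference form:
P[-3,-1] = (-4 - (-60)) / (-1 - (-3)) = 28
P[-1,1] = (4 - (-4)) / (1 - (-1)) = 4
P[1,3] = (108 - 4) / (3 - 1) = 52
P[-3,-1,1] = (4 - 28) / (1 - (-3)) = -6
P[-1,1,3] = (52 - 4) / (3 - (-1)) = 12
P[-3,-1,1,3] = (12 - (-6)) / (3 - (-3)) = 3
P(-4) = -60 + 28·(-1) + (-6)·(-1)·(-3) + 3·(-1)·(-3)·(-5) = -151

-151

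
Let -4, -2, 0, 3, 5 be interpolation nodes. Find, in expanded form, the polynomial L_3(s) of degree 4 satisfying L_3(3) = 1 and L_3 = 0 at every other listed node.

L_3(s) = (s + 4)(s + 2)s(s - 5) / [(7)·(5)·(3)·(-2)]
       = (s^4 + s^3 - 22s^2 - 40s) / (-210)

L_3(s) = -(1/210)s^4 - (1/210)s^3 + (11/105)s^2 + (4/21)s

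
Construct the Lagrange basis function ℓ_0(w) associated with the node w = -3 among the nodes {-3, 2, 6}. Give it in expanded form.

ℓ_0(w) = (1/45)w^2 - (8/45)w + 4/15

ℓ_0(w) = (w - 2)(w - 6) / [(-5)·(-9)]
       = (w^2 - 8w + 12) / (45)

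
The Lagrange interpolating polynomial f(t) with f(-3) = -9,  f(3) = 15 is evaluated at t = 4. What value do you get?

Evaluate each Lagrange basis at t = 4:
L_0(4) = (1)/[(-6)] = -1/6
L_1(4) = (7)/[(6)] = 7/6
Sum: (-9)·(-1/6) + 15·(7/6) = 19

19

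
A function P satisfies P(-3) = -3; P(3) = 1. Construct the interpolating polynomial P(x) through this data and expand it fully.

Build the Lagrange basis polynomials:
L_0(x) = (x - 3) / [-6] = -(1/6)x + 1/2
L_1(x) = (x + 3) / [6] = (1/6)x + 1/2
P(x) = (-3)·L_0 + 1·L_1
  (-3)·L_0(x) = (1/2)x - 3/2
  1·L_1(x) = (1/6)x + 1/2
Adding term by term: (2/3)x - 1

P(x) = (2/3)x - 1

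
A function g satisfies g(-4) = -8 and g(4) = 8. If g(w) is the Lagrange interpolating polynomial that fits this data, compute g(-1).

-2

Evaluate each Lagrange basis at w = -1:
L_0(-1) = (-5)/[(-8)] = 5/8
L_1(-1) = (3)/[(8)] = 3/8
Sum: (-8)·(5/8) + 8·(3/8) = -2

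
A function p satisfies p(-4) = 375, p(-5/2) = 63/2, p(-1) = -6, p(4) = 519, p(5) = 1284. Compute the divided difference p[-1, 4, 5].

p[-1,4] = (519 - (-6)) / (4 - (-1)) = 105
p[4,5] = (1284 - 519) / (5 - 4) = 765
p[-1,4,5] = (765 - 105) / (5 - (-1)) = 110

110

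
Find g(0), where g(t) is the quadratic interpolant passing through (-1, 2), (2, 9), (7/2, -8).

281/27

L_0(0) = (-2)·(-7/2)/[(-3)·(-9/2)] = 14/27
L_1(0) = (1)·(-7/2)/[(3)·(-3/2)] = 7/9
L_2(0) = (1)·(-2)/[(9/2)·(3/2)] = -8/27
Sum: 2·(14/27) + 9·(7/9) + (-8)·(-8/27) = 281/27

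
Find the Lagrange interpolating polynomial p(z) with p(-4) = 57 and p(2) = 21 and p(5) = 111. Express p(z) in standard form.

Build the Lagrange basis polynomials:
L_0(z) = (z - 2)(z - 5) / [54] = (1/54)z^2 - (7/54)z + 5/27
L_1(z) = (z + 4)(z - 5) / [-18] = -(1/18)z^2 + (1/18)z + 10/9
L_2(z) = (z + 4)(z - 2) / [27] = (1/27)z^2 + (2/27)z - 8/27
p(z) = 57·L_0 + 21·L_1 + 111·L_2
  57·L_0(z) = (19/18)z^2 - (133/18)z + 95/9
  21·L_1(z) = -(7/6)z^2 + (7/6)z + 70/3
  111·L_2(z) = (37/9)z^2 + (74/9)z - 296/9
Adding term by term: 4z^2 + 2z + 1

p(z) = 4z^2 + 2z + 1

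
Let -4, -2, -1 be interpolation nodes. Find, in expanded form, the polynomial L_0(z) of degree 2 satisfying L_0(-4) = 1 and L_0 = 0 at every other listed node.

L_0(z) = (1/6)z^2 + (1/2)z + 1/3

L_0(z) = (z + 2)(z + 1) / [(-2)·(-3)]
       = (z^2 + 3z + 2) / (6)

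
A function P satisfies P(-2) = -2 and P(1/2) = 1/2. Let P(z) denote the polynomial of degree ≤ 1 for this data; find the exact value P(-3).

Evaluate each Lagrange basis at z = -3:
L_0(-3) = (-7/2)/[(-5/2)] = 7/5
L_1(-3) = (-1)/[(5/2)] = -2/5
Sum: (-2)·(7/5) + 1/2·(-2/5) = -3

-3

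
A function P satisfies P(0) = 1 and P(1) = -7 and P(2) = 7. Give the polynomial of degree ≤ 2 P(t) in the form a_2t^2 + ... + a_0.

L_0(t) = (t - 1)(t - 2) / [2] = (1/2)t^2 - (3/2)t + 1
L_1(t) = t(t - 2) / [-1] = -t^2 + 2t
L_2(t) = t(t - 1) / [2] = (1/2)t^2 - (1/2)t
P(t) = 1·L_0 + (-7)·L_1 + 7·L_2
  1·L_0(t) = (1/2)t^2 - (3/2)t + 1
  (-7)·L_1(t) = 7t^2 - 14t
  7·L_2(t) = (7/2)t^2 - (7/2)t
Adding term by term: 11t^2 - 19t + 1

P(t) = 11t^2 - 19t + 1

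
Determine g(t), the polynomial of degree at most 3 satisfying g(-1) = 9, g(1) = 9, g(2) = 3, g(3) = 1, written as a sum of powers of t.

Build the Lagrange basis polynomials:
L_0(t) = (t - 1)(t - 2)(t - 3) / [-24] = -(1/24)t^3 + (1/4)t^2 - (11/24)t + 1/4
L_1(t) = (t + 1)(t - 2)(t - 3) / [4] = (1/4)t^3 - t^2 + (1/4)t + 3/2
L_2(t) = (t + 1)(t - 1)(t - 3) / [-3] = -(1/3)t^3 + t^2 + (1/3)t - 1
L_3(t) = (t + 1)(t - 1)(t - 2) / [8] = (1/8)t^3 - (1/4)t^2 - (1/8)t + 1/4
g(t) = 9·L_0 + 9·L_1 + 3·L_2 + 1·L_3
  9·L_0(t) = -(3/8)t^3 + (9/4)t^2 - (33/8)t + 9/4
  9·L_1(t) = (9/4)t^3 - 9t^2 + (9/4)t + 27/2
  3·L_2(t) = -t^3 + 3t^2 + t - 3
  1·L_3(t) = (1/8)t^3 - (1/4)t^2 - (1/8)t + 1/4
Adding term by term: t^3 - 4t^2 - t + 13

g(t) = t^3 - 4t^2 - t + 13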